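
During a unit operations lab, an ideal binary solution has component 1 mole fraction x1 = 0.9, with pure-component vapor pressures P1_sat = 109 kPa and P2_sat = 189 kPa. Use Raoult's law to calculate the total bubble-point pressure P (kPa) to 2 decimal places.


P = x1*P1_sat + x2*P2_sat
x2 = 1 - x1 = 1 - 0.9 = 0.1
P = 0.9*109 + 0.1*189
P = 98.1 + 18.9
P = 117.00 kPa


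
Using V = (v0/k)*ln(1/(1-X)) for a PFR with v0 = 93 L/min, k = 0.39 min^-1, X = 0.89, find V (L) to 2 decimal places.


V = (v0/k) * ln(1/(1-X))
V = (93/0.39) * ln(1/(1-0.89))
V = 238.461538 * ln(9.090909)
V = 238.461538 * 2.207275
V = 526.35 L


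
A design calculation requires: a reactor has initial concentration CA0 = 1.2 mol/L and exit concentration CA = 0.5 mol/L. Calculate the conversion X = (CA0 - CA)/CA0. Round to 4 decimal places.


X = (CA0 - CA) / CA0
X = (1.2 - 0.5) / 1.2
X = 0.7 / 1.2
X = 0.5833


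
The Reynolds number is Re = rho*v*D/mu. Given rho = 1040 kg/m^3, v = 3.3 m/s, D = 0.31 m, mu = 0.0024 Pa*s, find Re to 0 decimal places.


Re = rho * v * D / mu
Re = 1040 * 3.3 * 0.31 / 0.0024
Re = 1063.92 / 0.0024
Re = 443300


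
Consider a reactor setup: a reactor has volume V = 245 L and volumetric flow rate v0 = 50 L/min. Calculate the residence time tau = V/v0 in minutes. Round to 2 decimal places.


tau = V / v0
tau = 245 / 50
tau = 4.90 min


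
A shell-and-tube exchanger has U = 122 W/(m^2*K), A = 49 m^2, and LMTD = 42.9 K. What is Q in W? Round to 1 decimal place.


Q = U * A * LMTD
Q = 122 * 49 * 42.9
Q = 256456.2 W


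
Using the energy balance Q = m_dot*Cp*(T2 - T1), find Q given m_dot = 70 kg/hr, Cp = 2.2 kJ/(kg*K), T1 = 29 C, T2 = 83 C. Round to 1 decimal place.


Q = m_dot * Cp * (T2 - T1)
Q = 70 * 2.2 * (83 - 29)
Q = 70 * 2.2 * 54
Q = 8316.0 kJ/hr


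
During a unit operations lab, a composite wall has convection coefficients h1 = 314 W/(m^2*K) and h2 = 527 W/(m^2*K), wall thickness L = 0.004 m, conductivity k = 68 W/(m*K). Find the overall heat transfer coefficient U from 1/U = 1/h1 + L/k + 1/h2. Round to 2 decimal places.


1/U = 1/h1 + L/k + 1/h2
1/U = 1/314 + 0.004/68 + 1/527
1/U = 0.0031847134 + 5.88235e-05 + 0.0018975332
1/U = 0.0051410701
U = 194.51 W/(m^2*K)


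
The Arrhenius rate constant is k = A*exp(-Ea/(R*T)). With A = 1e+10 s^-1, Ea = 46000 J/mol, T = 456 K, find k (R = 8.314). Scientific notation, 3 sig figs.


k = A * exp(-Ea/(R*T))
k = 1e+10 * exp(-46000 / (8.314 * 456))
k = 1e+10 * exp(-12.133413)
k = 5.38e+04


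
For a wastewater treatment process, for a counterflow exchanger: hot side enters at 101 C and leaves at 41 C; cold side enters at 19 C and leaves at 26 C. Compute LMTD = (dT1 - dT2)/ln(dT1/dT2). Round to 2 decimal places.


dT1 = Th_in - Tc_out = 101 - 26 = 75
dT2 = Th_out - Tc_in = 41 - 19 = 22
LMTD = (dT1 - dT2) / ln(dT1/dT2)
LMTD = (75 - 22) / ln(75/22)
LMTD = 43.21 K


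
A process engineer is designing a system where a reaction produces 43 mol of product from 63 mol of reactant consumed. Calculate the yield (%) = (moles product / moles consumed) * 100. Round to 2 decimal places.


Yield = (moles product / moles consumed) * 100%
Yield = (43 / 63) * 100
Yield = 0.6825 * 100
Yield = 68.25%


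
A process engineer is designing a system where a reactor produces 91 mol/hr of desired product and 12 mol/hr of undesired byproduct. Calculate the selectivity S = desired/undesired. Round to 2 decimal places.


S = desired product rate / undesired product rate
S = 91 / 12
S = 7.58


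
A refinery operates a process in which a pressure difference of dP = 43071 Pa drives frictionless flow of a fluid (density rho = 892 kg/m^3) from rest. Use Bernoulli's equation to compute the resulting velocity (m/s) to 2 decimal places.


v = sqrt(2*dP/rho)
v = sqrt(2*43071/892)
v = sqrt(96.571749)
v = 9.83 m/s


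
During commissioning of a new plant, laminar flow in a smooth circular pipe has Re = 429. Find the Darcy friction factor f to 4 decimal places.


f = 64 / Re
f = 64 / 429
f = 0.1492


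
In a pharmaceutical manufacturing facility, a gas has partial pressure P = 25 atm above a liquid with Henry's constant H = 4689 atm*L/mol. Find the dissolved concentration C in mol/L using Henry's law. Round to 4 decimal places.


C = P / H
C = 25 / 4689
C = 0.0053 mol/L


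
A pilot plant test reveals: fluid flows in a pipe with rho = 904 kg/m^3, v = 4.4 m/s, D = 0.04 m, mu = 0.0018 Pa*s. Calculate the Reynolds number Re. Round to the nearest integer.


Re = rho * v * D / mu
Re = 904 * 4.4 * 0.04 / 0.0018
Re = 159.104 / 0.0018
Re = 88391


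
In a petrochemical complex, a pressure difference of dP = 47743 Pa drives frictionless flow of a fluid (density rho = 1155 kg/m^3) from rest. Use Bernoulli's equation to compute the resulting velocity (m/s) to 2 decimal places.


v = sqrt(2*dP/rho)
v = sqrt(2*47743/1155)
v = sqrt(82.671861)
v = 9.09 m/s


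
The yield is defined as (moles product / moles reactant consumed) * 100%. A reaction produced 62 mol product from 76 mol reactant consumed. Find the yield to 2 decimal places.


Yield = (moles product / moles consumed) * 100%
Yield = (62 / 76) * 100
Yield = 0.8158 * 100
Yield = 81.58%


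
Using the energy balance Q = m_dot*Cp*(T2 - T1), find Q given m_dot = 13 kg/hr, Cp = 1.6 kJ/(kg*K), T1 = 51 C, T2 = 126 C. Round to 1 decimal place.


Q = m_dot * Cp * (T2 - T1)
Q = 13 * 1.6 * (126 - 51)
Q = 13 * 1.6 * 75
Q = 1560.0 kJ/hr


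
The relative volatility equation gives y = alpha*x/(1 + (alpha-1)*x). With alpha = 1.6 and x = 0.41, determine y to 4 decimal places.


y = alpha*x / (1 + (alpha-1)*x)
y = 1.6*0.41 / (1 + (1.6-1)*0.41)
y = 0.656 / (1 + 0.246)
y = 0.656 / 1.246
y = 0.5265


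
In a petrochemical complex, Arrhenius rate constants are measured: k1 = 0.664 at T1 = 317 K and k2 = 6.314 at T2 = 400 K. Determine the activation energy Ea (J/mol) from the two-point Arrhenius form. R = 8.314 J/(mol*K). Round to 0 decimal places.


Ea = R * ln(k2/k1) / (1/T1 - 1/T2)
ln(k2/k1) = ln(6.314/0.664) = 2.2522425
1/T1 - 1/T2 = 1/317 - 1/400 = 0.000654574132
Ea = 8.314 * 2.2522425 / 0.000654574132
Ea = 28607 J/mol


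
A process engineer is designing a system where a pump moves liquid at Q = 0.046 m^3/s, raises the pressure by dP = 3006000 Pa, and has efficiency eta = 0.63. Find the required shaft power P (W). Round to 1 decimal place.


P = Q * dP / eta
P = 0.046 * 3006000 / 0.63
P = 138276.0 / 0.63
P = 219485.7 W


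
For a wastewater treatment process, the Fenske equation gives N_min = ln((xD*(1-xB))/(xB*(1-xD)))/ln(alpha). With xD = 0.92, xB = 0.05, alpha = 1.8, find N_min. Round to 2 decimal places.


N_min = ln((xD*(1-xB))/(xB*(1-xD))) / ln(alpha)
Numerator inside ln: 0.874 / 0.004 = 218.5
ln(218.5) = 5.386786
ln(alpha) = ln(1.8) = 0.587787
N_min = 5.386786 / 0.587787 = 9.16


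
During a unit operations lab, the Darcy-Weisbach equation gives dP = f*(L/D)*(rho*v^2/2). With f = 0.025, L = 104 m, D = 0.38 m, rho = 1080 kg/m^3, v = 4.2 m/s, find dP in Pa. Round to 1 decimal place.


dP = f * (L/D) * (rho*v^2/2)
dP = 0.025 * (104/0.38) * (1080*4.2^2/2)
L/D = 273.68421053
rho*v^2/2 = 1080*17.64/2 = 9525.6
dP = 0.025 * 273.68421053 * 9525.6
dP = 65175.2 Pa


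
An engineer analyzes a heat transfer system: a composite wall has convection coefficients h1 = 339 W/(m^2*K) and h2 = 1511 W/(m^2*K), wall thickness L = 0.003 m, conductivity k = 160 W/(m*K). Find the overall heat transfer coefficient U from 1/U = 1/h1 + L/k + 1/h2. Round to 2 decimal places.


1/U = 1/h1 + L/k + 1/h2
1/U = 1/339 + 0.003/160 + 1/1511
1/U = 0.0029498525 + 1.875e-05 + 0.0006618134
1/U = 0.0036304159
U = 275.45 W/(m^2*K)


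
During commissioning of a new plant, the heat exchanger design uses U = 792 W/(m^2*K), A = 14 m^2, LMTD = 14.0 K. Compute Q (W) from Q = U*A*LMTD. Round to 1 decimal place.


Q = U * A * LMTD
Q = 792 * 14 * 14.0
Q = 155232.0 W


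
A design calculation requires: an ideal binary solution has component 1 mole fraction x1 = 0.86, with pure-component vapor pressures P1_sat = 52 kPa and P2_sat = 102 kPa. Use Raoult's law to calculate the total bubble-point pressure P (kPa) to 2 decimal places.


P = x1*P1_sat + x2*P2_sat
x2 = 1 - x1 = 1 - 0.86 = 0.14
P = 0.86*52 + 0.14*102
P = 44.72 + 14.28
P = 59.00 kPa


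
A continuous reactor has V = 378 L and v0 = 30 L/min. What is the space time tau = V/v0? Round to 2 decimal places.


tau = V / v0
tau = 378 / 30
tau = 12.60 min


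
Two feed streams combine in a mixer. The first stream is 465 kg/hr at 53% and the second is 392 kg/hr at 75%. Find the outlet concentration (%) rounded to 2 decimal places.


Mass balance on solute: F1*x1 + F2*x2 = F3*x3
F3 = F1 + F2 = 465 + 392 = 857 kg/hr
x3 = (F1*x1 + F2*x2)/F3
x3 = (465*0.53 + 392*0.75) / 857
x3 = 63.06%


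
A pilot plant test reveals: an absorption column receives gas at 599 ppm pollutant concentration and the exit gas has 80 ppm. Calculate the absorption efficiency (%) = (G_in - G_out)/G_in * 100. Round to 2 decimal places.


Efficiency = (G_in - G_out) / G_in * 100%
Efficiency = (599 - 80) / 599 * 100
Efficiency = 519 / 599 * 100
Efficiency = 86.64%


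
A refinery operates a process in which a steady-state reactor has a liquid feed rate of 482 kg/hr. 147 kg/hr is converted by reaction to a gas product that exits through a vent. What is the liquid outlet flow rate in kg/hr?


Steady-state mass balance on the main outlet: F_out = F_in - F_removed
F_out = 482 - 147
F_out = 335 kg/hr


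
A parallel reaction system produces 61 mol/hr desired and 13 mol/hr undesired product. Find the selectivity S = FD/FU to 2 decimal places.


S = desired product rate / undesired product rate
S = 61 / 13
S = 4.69


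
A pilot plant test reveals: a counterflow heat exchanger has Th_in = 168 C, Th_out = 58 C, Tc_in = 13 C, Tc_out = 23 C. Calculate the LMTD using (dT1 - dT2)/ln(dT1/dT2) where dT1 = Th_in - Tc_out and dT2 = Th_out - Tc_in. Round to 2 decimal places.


dT1 = Th_in - Tc_out = 168 - 23 = 145
dT2 = Th_out - Tc_in = 58 - 13 = 45
LMTD = (dT1 - dT2) / ln(dT1/dT2)
LMTD = (145 - 45) / ln(145/45)
LMTD = 85.46 K


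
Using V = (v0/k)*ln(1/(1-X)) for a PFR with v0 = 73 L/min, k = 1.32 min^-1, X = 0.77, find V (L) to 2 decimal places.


V = (v0/k) * ln(1/(1-X))
V = (73/1.32) * ln(1/(1-0.77))
V = 55.30303 * ln(4.347826)
V = 55.30303 * 1.469676
V = 81.28 L


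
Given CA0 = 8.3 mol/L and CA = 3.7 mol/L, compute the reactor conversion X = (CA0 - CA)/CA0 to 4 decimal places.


X = (CA0 - CA) / CA0
X = (8.3 - 3.7) / 8.3
X = 4.6 / 8.3
X = 0.5542


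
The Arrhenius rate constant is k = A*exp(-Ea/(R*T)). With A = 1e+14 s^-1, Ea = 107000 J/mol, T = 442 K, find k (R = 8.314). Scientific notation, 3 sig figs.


k = A * exp(-Ea/(R*T))
k = 1e+14 * exp(-107000 / (8.314 * 442))
k = 1e+14 * exp(-29.117326)
k = 2.26e+01


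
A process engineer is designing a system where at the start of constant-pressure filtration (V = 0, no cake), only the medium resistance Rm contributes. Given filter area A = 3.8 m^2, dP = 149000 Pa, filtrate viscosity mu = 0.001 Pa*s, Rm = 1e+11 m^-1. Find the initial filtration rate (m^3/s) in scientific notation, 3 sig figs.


rate = A * dP / (mu * Rm)
rate = 3.8 * 149000 / (0.001 * 1e+11)
rate = 566200.0 / 1.000e+08
rate = 5.66e-03 m^3/s


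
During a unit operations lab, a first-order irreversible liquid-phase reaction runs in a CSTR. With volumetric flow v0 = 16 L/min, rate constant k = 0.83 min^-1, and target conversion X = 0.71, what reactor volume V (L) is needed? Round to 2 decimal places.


V = v0 * X / (k * (1 - X))
V = 16 * 0.71 / (0.83 * (1 - 0.71))
V = 11.36 / (0.83 * 0.29)
V = 11.36 / 0.2407
V = 47.20 L


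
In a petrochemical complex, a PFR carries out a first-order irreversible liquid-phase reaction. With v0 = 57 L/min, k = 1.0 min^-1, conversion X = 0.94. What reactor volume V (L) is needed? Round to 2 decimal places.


V = (v0/k) * ln(1/(1-X))
V = (57/1.0) * ln(1/(1-0.94))
V = 57.0 * ln(16.666667)
V = 57.0 * 2.813411
V = 160.36 L


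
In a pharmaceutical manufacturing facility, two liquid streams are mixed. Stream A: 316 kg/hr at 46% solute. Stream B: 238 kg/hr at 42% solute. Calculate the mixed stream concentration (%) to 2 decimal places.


Mass balance on solute: F1*x1 + F2*x2 = F3*x3
F3 = F1 + F2 = 316 + 238 = 554 kg/hr
x3 = (F1*x1 + F2*x2)/F3
x3 = (316*0.46 + 238*0.42) / 554
x3 = 44.28%


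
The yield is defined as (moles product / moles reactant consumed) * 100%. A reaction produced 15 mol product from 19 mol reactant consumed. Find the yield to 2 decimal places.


Yield = (moles product / moles consumed) * 100%
Yield = (15 / 19) * 100
Yield = 0.7895 * 100
Yield = 78.95%


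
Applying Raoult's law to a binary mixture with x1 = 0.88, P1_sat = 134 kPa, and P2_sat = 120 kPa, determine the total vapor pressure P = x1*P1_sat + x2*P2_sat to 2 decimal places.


P = x1*P1_sat + x2*P2_sat
x2 = 1 - x1 = 1 - 0.88 = 0.12
P = 0.88*134 + 0.12*120
P = 117.92 + 14.4
P = 132.32 kPa


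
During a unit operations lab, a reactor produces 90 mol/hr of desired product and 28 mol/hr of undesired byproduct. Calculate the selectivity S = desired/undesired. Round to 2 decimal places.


S = desired product rate / undesired product rate
S = 90 / 28
S = 3.21


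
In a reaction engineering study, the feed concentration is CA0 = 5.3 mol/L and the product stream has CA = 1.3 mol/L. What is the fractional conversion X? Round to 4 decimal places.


X = (CA0 - CA) / CA0
X = (5.3 - 1.3) / 5.3
X = 4.0 / 5.3
X = 0.7547


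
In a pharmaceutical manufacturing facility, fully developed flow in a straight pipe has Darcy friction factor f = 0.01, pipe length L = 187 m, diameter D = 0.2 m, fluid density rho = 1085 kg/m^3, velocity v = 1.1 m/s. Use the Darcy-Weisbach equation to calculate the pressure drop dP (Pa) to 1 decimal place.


dP = f * (L/D) * (rho*v^2/2)
dP = 0.01 * (187/0.2) * (1085*1.1^2/2)
L/D = 935.0
rho*v^2/2 = 1085*1.21/2 = 656.425
dP = 0.01 * 935.0 * 656.425
dP = 6137.6 Pa


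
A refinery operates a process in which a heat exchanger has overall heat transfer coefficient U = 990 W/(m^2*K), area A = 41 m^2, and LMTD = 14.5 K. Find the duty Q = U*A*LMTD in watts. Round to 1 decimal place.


Q = U * A * LMTD
Q = 990 * 41 * 14.5
Q = 588555.0 W


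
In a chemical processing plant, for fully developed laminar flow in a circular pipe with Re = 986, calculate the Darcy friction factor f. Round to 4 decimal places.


f = 64 / Re
f = 64 / 986
f = 0.0649


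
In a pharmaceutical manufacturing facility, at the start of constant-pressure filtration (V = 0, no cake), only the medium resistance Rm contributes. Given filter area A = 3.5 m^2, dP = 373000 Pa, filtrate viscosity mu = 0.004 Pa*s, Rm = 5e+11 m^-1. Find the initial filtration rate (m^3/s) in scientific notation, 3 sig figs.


rate = A * dP / (mu * Rm)
rate = 3.5 * 373000 / (0.004 * 5e+11)
rate = 1305500.0 / 2.000e+09
rate = 6.53e-04 m^3/s


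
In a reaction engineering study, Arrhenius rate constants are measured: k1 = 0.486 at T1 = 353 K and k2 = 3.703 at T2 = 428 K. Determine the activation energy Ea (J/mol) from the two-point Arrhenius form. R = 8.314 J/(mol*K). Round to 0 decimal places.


Ea = R * ln(k2/k1) / (1/T1 - 1/T2)
ln(k2/k1) = ln(3.703/0.486) = 2.03069
1/T1 - 1/T2 = 1/353 - 1/428 = 0.000496412592
Ea = 8.314 * 2.03069 / 0.000496412592
Ea = 34010 J/mol


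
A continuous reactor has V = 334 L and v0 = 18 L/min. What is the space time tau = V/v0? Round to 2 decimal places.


tau = V / v0
tau = 334 / 18
tau = 18.56 min


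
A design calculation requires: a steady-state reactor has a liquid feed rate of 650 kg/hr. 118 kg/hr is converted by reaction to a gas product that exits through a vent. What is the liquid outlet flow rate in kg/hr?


Steady-state mass balance on the main outlet: F_out = F_in - F_removed
F_out = 650 - 118
F_out = 532 kg/hr


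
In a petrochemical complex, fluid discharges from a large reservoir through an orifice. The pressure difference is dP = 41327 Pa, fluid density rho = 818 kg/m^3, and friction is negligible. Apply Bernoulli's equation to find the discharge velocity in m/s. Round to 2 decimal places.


v = sqrt(2*dP/rho)
v = sqrt(2*41327/818)
v = sqrt(101.04401)
v = 10.05 m/s


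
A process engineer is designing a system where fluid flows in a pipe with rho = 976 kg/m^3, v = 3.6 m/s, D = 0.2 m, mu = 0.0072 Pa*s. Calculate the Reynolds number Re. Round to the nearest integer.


Re = rho * v * D / mu
Re = 976 * 3.6 * 0.2 / 0.0072
Re = 702.72 / 0.0072
Re = 97600


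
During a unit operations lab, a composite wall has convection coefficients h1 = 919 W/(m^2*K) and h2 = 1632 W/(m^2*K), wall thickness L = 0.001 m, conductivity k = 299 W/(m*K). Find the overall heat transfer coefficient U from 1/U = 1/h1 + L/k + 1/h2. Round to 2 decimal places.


1/U = 1/h1 + L/k + 1/h2
1/U = 1/919 + 0.001/299 + 1/1632
1/U = 0.0010881393 + 3.3445e-06 + 0.0006127451
1/U = 0.0017042289
U = 586.78 W/(m^2*K)


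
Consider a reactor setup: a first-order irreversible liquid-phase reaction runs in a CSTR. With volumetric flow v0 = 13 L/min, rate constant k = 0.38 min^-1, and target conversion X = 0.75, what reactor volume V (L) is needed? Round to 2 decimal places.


V = v0 * X / (k * (1 - X))
V = 13 * 0.75 / (0.38 * (1 - 0.75))
V = 9.75 / (0.38 * 0.25)
V = 9.75 / 0.095
V = 102.63 L


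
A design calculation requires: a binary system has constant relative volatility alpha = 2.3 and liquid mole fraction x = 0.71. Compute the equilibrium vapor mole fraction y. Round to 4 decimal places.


y = alpha*x / (1 + (alpha-1)*x)
y = 2.3*0.71 / (1 + (2.3-1)*0.71)
y = 1.633 / (1 + 0.923)
y = 1.633 / 1.923
y = 0.8492


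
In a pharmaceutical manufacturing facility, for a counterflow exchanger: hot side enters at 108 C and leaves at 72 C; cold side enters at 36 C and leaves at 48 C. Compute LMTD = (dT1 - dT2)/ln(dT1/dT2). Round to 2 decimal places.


dT1 = Th_in - Tc_out = 108 - 48 = 60
dT2 = Th_out - Tc_in = 72 - 36 = 36
LMTD = (dT1 - dT2) / ln(dT1/dT2)
LMTD = (60 - 36) / ln(60/36)
LMTD = 46.98 K


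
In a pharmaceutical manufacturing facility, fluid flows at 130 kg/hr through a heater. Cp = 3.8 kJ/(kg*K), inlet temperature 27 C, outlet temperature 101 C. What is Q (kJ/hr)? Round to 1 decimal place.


Q = m_dot * Cp * (T2 - T1)
Q = 130 * 3.8 * (101 - 27)
Q = 130 * 3.8 * 74
Q = 36556.0 kJ/hr


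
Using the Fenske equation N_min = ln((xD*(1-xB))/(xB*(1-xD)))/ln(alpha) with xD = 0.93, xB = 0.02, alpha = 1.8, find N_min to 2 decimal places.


N_min = ln((xD*(1-xB))/(xB*(1-xD))) / ln(alpha)
Numerator inside ln: 0.9114 / 0.0014 = 651.0
ln(651.0) = 6.47851
ln(alpha) = ln(1.8) = 0.587787
N_min = 6.47851 / 0.587787 = 11.02


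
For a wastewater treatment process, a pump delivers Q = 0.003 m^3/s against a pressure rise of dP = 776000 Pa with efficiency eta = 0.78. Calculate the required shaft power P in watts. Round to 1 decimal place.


P = Q * dP / eta
P = 0.003 * 776000 / 0.78
P = 2328.0 / 0.78
P = 2984.6 W


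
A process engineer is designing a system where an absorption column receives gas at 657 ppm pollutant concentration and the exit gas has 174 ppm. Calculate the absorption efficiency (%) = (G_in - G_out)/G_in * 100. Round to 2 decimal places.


Efficiency = (G_in - G_out) / G_in * 100%
Efficiency = (657 - 174) / 657 * 100
Efficiency = 483 / 657 * 100
Efficiency = 73.52%


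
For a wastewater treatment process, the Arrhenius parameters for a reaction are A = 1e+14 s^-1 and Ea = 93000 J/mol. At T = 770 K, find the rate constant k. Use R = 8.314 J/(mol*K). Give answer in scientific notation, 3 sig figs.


k = A * exp(-Ea/(R*T))
k = 1e+14 * exp(-93000 / (8.314 * 770))
k = 1e+14 * exp(-14.52721)
k = 4.91e+07


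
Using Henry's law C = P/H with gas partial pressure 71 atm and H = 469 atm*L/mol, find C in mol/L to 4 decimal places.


C = P / H
C = 71 / 469
C = 0.1514 mol/L


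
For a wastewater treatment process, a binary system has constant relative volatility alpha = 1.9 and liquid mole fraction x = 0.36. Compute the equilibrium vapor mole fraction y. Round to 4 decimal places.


y = alpha*x / (1 + (alpha-1)*x)
y = 1.9*0.36 / (1 + (1.9-1)*0.36)
y = 0.684 / (1 + 0.324)
y = 0.684 / 1.324
y = 0.5166


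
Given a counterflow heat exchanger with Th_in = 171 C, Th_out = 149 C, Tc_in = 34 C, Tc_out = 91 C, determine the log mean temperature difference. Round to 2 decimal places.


dT1 = Th_in - Tc_out = 171 - 91 = 80
dT2 = Th_out - Tc_in = 149 - 34 = 115
LMTD = (dT1 - dT2) / ln(dT1/dT2)
LMTD = (80 - 115) / ln(80/115)
LMTD = 96.44 K


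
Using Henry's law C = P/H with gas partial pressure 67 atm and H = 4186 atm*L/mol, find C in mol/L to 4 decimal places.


C = P / H
C = 67 / 4186
C = 0.0160 mol/L


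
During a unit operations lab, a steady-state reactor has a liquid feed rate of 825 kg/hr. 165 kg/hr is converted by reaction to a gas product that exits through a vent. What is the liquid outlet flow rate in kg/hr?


Steady-state mass balance on the main outlet: F_out = F_in - F_removed
F_out = 825 - 165
F_out = 660 kg/hr


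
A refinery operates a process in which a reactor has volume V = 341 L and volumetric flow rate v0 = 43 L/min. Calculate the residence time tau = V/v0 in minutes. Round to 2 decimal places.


tau = V / v0
tau = 341 / 43
tau = 7.93 min


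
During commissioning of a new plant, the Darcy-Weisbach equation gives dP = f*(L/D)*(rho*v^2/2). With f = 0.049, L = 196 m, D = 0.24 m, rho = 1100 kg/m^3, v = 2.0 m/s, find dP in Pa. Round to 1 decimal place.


dP = f * (L/D) * (rho*v^2/2)
dP = 0.049 * (196/0.24) * (1100*2.0^2/2)
L/D = 816.66666667
rho*v^2/2 = 1100*4.0/2 = 2200.0
dP = 0.049 * 816.66666667 * 2200.0
dP = 88036.7 Pa


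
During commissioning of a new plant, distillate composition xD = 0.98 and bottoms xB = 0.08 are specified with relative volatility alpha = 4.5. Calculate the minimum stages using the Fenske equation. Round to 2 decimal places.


N_min = ln((xD*(1-xB))/(xB*(1-xD))) / ln(alpha)
Numerator inside ln: 0.9016 / 0.0016 = 563.5
ln(563.5) = 6.334167
ln(alpha) = ln(4.5) = 1.504077
N_min = 6.334167 / 1.504077 = 4.21


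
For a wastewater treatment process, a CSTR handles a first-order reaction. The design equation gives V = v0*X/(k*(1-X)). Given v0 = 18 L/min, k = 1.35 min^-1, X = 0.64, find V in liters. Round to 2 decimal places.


V = v0 * X / (k * (1 - X))
V = 18 * 0.64 / (1.35 * (1 - 0.64))
V = 11.52 / (1.35 * 0.36)
V = 11.52 / 0.486
V = 23.70 L


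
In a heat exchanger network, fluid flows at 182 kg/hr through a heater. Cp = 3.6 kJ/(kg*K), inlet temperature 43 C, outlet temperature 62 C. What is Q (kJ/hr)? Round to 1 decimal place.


Q = m_dot * Cp * (T2 - T1)
Q = 182 * 3.6 * (62 - 43)
Q = 182 * 3.6 * 19
Q = 12448.8 kJ/hr


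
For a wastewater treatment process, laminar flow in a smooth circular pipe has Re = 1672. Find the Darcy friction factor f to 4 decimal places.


f = 64 / Re
f = 64 / 1672
f = 0.0383


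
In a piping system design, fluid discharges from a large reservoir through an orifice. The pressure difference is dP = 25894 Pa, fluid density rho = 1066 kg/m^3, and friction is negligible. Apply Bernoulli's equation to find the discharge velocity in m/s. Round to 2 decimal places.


v = sqrt(2*dP/rho)
v = sqrt(2*25894/1066)
v = sqrt(48.581614)
v = 6.97 m/s


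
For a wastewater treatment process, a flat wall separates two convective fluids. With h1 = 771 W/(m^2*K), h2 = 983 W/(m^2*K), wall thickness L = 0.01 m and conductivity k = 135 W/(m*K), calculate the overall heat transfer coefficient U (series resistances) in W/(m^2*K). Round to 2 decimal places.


1/U = 1/h1 + L/k + 1/h2
1/U = 1/771 + 0.01/135 + 1/983
1/U = 0.0012970169 + 7.40741e-05 + 0.001017294
1/U = 0.002388385
U = 418.69 W/(m^2*K)


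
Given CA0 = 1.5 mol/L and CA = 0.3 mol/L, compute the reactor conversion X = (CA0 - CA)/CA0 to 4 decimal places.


X = (CA0 - CA) / CA0
X = (1.5 - 0.3) / 1.5
X = 1.2 / 1.5
X = 0.8000


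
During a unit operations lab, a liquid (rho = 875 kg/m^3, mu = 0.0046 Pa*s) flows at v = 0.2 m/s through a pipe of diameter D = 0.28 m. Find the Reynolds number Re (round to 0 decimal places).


Re = rho * v * D / mu
Re = 875 * 0.2 * 0.28 / 0.0046
Re = 49.0 / 0.0046
Re = 10652


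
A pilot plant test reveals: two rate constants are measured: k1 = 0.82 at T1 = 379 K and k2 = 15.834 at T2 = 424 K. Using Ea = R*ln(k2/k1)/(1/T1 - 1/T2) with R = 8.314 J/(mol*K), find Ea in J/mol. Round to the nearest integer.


Ea = R * ln(k2/k1) / (1/T1 - 1/T2)
ln(k2/k1) = ln(15.834/0.82) = 2.9606105
1/T1 - 1/T2 = 1/379 - 1/424 = 0.000280031861
Ea = 8.314 * 2.9606105 / 0.000280031861
Ea = 87899 J/mol


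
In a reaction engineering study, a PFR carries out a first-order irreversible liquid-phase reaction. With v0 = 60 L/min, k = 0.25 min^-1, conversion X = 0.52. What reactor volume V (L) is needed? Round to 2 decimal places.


V = (v0/k) * ln(1/(1-X))
V = (60/0.25) * ln(1/(1-0.52))
V = 240.0 * ln(2.083333)
V = 240.0 * 0.733969
V = 176.15 L


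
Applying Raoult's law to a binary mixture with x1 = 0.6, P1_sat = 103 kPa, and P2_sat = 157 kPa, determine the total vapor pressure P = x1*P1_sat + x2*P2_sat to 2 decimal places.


P = x1*P1_sat + x2*P2_sat
x2 = 1 - x1 = 1 - 0.6 = 0.4
P = 0.6*103 + 0.4*157
P = 61.8 + 62.8
P = 124.60 kPa


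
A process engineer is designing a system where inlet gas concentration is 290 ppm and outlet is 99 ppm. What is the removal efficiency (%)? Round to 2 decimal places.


Efficiency = (G_in - G_out) / G_in * 100%
Efficiency = (290 - 99) / 290 * 100
Efficiency = 191 / 290 * 100
Efficiency = 65.86%


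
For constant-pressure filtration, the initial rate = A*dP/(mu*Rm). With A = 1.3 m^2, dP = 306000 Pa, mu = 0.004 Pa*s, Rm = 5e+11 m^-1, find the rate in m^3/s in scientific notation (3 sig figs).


rate = A * dP / (mu * Rm)
rate = 1.3 * 306000 / (0.004 * 5e+11)
rate = 397800.0 / 2.000e+09
rate = 1.99e-04 m^3/s


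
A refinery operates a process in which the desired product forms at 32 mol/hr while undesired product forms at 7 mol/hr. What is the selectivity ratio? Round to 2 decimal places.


S = desired product rate / undesired product rate
S = 32 / 7
S = 4.57


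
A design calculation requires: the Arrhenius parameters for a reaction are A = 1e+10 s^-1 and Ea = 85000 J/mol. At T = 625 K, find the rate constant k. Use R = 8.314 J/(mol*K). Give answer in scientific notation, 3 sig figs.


k = A * exp(-Ea/(R*T))
k = 1e+10 * exp(-85000 / (8.314 * 625))
k = 1e+10 * exp(-16.35795)
k = 7.87e+02


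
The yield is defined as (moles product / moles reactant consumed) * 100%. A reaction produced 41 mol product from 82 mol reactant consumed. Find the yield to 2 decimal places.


Yield = (moles product / moles consumed) * 100%
Yield = (41 / 82) * 100
Yield = 0.5 * 100
Yield = 50.00%


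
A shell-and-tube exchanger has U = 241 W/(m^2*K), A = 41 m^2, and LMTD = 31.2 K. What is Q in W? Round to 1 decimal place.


Q = U * A * LMTD
Q = 241 * 41 * 31.2
Q = 308287.2 W


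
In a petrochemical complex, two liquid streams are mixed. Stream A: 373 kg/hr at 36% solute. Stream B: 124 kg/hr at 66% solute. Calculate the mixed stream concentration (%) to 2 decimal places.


Mass balance on solute: F1*x1 + F2*x2 = F3*x3
F3 = F1 + F2 = 373 + 124 = 497 kg/hr
x3 = (F1*x1 + F2*x2)/F3
x3 = (373*0.36 + 124*0.66) / 497
x3 = 43.48%


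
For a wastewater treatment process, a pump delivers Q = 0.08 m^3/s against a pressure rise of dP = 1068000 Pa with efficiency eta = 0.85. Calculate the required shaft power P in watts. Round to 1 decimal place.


P = Q * dP / eta
P = 0.08 * 1068000 / 0.85
P = 85440.0 / 0.85
P = 100517.6 W


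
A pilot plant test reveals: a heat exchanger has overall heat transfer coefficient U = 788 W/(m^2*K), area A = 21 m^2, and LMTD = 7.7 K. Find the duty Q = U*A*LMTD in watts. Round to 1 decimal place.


Q = U * A * LMTD
Q = 788 * 21 * 7.7
Q = 127419.6 W


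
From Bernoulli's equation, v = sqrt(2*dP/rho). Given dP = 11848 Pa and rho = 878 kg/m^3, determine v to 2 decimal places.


v = sqrt(2*dP/rho)
v = sqrt(2*11848/878)
v = sqrt(26.98861)
v = 5.20 m/s


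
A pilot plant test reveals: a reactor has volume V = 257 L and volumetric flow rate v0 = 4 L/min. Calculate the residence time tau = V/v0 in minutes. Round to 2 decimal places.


tau = V / v0
tau = 257 / 4
tau = 64.25 min


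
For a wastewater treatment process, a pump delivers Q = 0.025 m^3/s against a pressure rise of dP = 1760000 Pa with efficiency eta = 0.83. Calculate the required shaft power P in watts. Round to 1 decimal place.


P = Q * dP / eta
P = 0.025 * 1760000 / 0.83
P = 44000.0 / 0.83
P = 53012.0 W


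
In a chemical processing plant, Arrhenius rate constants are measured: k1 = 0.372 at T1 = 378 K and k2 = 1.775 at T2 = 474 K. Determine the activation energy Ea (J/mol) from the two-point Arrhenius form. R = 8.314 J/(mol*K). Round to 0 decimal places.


Ea = R * ln(k2/k1) / (1/T1 - 1/T2)
ln(k2/k1) = ln(1.775/0.372) = 1.5626618
1/T1 - 1/T2 = 1/378 - 1/474 = 0.000535798004
Ea = 8.314 * 1.5626618 / 0.000535798004
Ea = 24248 J/mol


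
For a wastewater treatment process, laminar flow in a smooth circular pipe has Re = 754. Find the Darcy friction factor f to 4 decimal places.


f = 64 / Re
f = 64 / 754
f = 0.0849


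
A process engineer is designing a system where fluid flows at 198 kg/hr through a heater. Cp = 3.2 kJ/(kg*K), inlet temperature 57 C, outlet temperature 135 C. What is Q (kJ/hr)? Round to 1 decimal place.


Q = m_dot * Cp * (T2 - T1)
Q = 198 * 3.2 * (135 - 57)
Q = 198 * 3.2 * 78
Q = 49420.8 kJ/hr


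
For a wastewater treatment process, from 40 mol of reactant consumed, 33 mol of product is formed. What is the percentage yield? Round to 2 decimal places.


Yield = (moles product / moles consumed) * 100%
Yield = (33 / 40) * 100
Yield = 0.825 * 100
Yield = 82.50%


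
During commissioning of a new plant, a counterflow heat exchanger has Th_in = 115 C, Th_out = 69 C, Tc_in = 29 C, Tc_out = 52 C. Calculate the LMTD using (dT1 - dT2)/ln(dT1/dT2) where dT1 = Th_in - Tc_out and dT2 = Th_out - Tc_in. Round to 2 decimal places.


dT1 = Th_in - Tc_out = 115 - 52 = 63
dT2 = Th_out - Tc_in = 69 - 29 = 40
LMTD = (dT1 - dT2) / ln(dT1/dT2)
LMTD = (63 - 40) / ln(63/40)
LMTD = 50.63 K


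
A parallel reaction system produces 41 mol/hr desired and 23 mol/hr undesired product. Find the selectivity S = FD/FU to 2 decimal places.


S = desired product rate / undesired product rate
S = 41 / 23
S = 1.78


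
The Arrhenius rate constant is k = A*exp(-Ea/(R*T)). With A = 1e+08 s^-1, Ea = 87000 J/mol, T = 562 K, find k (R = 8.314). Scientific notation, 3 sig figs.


k = A * exp(-Ea/(R*T))
k = 1e+08 * exp(-87000 / (8.314 * 562))
k = 1e+08 * exp(-18.61971)
k = 8.20e-01


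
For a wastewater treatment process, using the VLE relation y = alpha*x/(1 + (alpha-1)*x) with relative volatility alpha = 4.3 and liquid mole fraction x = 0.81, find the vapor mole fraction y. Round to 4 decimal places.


y = alpha*x / (1 + (alpha-1)*x)
y = 4.3*0.81 / (1 + (4.3-1)*0.81)
y = 3.483 / (1 + 2.673)
y = 3.483 / 3.673
y = 0.9483


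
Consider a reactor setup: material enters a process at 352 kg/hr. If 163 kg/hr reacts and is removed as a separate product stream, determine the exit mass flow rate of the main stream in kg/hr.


Steady-state mass balance on the main outlet: F_out = F_in - F_removed
F_out = 352 - 163
F_out = 189 kg/hr


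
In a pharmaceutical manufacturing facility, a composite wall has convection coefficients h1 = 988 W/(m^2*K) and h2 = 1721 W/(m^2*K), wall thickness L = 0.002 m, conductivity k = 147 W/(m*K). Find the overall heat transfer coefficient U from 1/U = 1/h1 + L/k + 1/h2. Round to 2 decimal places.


1/U = 1/h1 + L/k + 1/h2
1/U = 1/988 + 0.002/147 + 1/1721
1/U = 0.0010121457 + 1.36054e-05 + 0.0005810575
1/U = 0.0016068086
U = 622.35 W/(m^2*K)


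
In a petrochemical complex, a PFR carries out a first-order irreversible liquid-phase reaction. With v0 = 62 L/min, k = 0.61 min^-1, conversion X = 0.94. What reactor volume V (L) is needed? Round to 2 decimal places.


V = (v0/k) * ln(1/(1-X))
V = (62/0.61) * ln(1/(1-0.94))
V = 101.639344 * ln(16.666667)
V = 101.639344 * 2.813411
V = 285.95 L


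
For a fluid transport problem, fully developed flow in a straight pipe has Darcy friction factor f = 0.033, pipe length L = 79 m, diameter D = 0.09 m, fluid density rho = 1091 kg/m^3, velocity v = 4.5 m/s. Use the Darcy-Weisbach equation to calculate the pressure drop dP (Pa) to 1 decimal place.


dP = f * (L/D) * (rho*v^2/2)
dP = 0.033 * (79/0.09) * (1091*4.5^2/2)
L/D = 877.77777778
rho*v^2/2 = 1091*20.25/2 = 11046.375
dP = 0.033 * 877.77777778 * 11046.375
dP = 319976.7 Pa


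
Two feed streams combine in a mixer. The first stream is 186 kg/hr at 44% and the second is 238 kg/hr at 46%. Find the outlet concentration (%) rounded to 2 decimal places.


Mass balance on solute: F1*x1 + F2*x2 = F3*x3
F3 = F1 + F2 = 186 + 238 = 424 kg/hr
x3 = (F1*x1 + F2*x2)/F3
x3 = (186*0.44 + 238*0.46) / 424
x3 = 45.12%


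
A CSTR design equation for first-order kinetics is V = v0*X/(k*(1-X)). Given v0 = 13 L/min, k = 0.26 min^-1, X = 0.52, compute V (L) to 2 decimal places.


V = v0 * X / (k * (1 - X))
V = 13 * 0.52 / (0.26 * (1 - 0.52))
V = 6.76 / (0.26 * 0.48)
V = 6.76 / 0.1248
V = 54.17 L


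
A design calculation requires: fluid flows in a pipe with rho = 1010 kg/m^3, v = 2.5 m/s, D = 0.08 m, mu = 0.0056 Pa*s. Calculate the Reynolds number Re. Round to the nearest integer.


Re = rho * v * D / mu
Re = 1010 * 2.5 * 0.08 / 0.0056
Re = 202.0 / 0.0056
Re = 36071


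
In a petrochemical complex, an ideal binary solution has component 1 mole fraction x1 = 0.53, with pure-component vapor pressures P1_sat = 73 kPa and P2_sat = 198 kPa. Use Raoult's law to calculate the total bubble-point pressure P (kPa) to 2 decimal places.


P = x1*P1_sat + x2*P2_sat
x2 = 1 - x1 = 1 - 0.53 = 0.47
P = 0.53*73 + 0.47*198
P = 38.69 + 93.06
P = 131.75 kPa


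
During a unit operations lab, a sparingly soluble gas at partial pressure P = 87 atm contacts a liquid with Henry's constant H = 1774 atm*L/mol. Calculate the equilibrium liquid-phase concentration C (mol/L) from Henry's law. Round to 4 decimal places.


C = P / H
C = 87 / 1774
C = 0.0490 mol/L


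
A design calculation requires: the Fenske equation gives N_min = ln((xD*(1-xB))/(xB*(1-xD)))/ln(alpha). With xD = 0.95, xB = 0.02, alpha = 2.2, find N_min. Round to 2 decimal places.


N_min = ln((xD*(1-xB))/(xB*(1-xD))) / ln(alpha)
Numerator inside ln: 0.931 / 0.001 = 931.0
ln(931.0) = 6.836259
ln(alpha) = ln(2.2) = 0.788457
N_min = 6.836259 / 0.788457 = 8.67


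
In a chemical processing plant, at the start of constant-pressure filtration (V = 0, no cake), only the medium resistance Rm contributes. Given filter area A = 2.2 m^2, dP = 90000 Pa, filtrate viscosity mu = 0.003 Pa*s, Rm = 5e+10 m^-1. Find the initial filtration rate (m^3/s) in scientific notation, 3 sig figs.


rate = A * dP / (mu * Rm)
rate = 2.2 * 90000 / (0.003 * 5e+10)
rate = 198000.0 / 1.500e+08
rate = 1.32e-03 m^3/s


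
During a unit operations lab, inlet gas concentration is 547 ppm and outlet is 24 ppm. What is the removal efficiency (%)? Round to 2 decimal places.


Efficiency = (G_in - G_out) / G_in * 100%
Efficiency = (547 - 24) / 547 * 100
Efficiency = 523 / 547 * 100
Efficiency = 95.61%


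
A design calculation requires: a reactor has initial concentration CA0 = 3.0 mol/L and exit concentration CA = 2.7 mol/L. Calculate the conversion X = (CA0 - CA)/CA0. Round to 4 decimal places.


X = (CA0 - CA) / CA0
X = (3.0 - 2.7) / 3.0
X = 0.3 / 3.0
X = 0.1000


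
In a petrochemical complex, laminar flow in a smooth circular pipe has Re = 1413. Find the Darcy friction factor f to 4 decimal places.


f = 64 / Re
f = 64 / 1413
f = 0.0453


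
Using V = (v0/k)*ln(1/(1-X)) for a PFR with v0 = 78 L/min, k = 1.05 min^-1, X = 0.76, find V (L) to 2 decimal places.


V = (v0/k) * ln(1/(1-X))
V = (78/1.05) * ln(1/(1-0.76))
V = 74.285714 * ln(4.166667)
V = 74.285714 * 1.427116
V = 106.01 L


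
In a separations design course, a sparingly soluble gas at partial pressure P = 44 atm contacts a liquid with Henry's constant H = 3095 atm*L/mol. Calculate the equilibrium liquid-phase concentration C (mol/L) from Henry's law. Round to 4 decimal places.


C = P / H
C = 44 / 3095
C = 0.0142 mol/L


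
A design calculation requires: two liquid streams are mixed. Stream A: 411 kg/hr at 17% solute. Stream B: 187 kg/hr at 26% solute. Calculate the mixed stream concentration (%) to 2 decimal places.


Mass balance on solute: F1*x1 + F2*x2 = F3*x3
F3 = F1 + F2 = 411 + 187 = 598 kg/hr
x3 = (F1*x1 + F2*x2)/F3
x3 = (411*0.17 + 187*0.26) / 598
x3 = 19.81%


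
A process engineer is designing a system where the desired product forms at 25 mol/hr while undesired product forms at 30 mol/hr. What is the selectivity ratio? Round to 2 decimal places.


S = desired product rate / undesired product rate
S = 25 / 30
S = 0.83


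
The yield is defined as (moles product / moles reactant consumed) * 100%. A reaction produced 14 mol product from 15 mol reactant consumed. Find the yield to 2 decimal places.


Yield = (moles product / moles consumed) * 100%
Yield = (14 / 15) * 100
Yield = 0.9333 * 100
Yield = 93.33%


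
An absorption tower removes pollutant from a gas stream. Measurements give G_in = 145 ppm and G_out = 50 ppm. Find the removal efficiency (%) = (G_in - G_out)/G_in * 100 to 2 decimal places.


Efficiency = (G_in - G_out) / G_in * 100%
Efficiency = (145 - 50) / 145 * 100
Efficiency = 95 / 145 * 100
Efficiency = 65.52%


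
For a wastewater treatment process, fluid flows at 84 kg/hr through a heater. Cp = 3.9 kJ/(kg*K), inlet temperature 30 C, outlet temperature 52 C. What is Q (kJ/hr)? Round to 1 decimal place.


Q = m_dot * Cp * (T2 - T1)
Q = 84 * 3.9 * (52 - 30)
Q = 84 * 3.9 * 22
Q = 7207.2 kJ/hr


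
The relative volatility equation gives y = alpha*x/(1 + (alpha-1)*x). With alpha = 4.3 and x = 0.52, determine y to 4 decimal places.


y = alpha*x / (1 + (alpha-1)*x)
y = 4.3*0.52 / (1 + (4.3-1)*0.52)
y = 2.236 / (1 + 1.716)
y = 2.236 / 2.716
y = 0.8233


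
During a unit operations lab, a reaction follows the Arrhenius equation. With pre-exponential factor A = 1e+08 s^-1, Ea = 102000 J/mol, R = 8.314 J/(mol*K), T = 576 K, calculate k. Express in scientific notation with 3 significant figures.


k = A * exp(-Ea/(R*T))
k = 1e+08 * exp(-102000 / (8.314 * 576))
k = 1e+08 * exp(-21.299415)
k = 5.62e-02


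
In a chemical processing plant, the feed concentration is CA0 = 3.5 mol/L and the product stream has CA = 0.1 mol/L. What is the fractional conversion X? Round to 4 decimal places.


X = (CA0 - CA) / CA0
X = (3.5 - 0.1) / 3.5
X = 3.4 / 3.5
X = 0.9714


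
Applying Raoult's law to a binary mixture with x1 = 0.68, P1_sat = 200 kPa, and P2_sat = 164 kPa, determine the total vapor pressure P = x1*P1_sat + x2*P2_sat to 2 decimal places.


P = x1*P1_sat + x2*P2_sat
x2 = 1 - x1 = 1 - 0.68 = 0.32
P = 0.68*200 + 0.32*164
P = 136.0 + 52.48
P = 188.48 kPa


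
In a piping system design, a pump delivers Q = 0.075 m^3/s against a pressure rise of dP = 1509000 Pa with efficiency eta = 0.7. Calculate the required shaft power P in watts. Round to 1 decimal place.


P = Q * dP / eta
P = 0.075 * 1509000 / 0.7
P = 113175.0 / 0.7
P = 161678.6 W


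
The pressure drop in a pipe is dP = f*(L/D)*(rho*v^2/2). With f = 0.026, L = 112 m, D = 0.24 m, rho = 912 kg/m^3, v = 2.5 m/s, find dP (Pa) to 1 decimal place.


dP = f * (L/D) * (rho*v^2/2)
dP = 0.026 * (112/0.24) * (912*2.5^2/2)
L/D = 466.66666667
rho*v^2/2 = 912*6.25/2 = 2850.0
dP = 0.026 * 466.66666667 * 2850.0
dP = 34580.0 Pa
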